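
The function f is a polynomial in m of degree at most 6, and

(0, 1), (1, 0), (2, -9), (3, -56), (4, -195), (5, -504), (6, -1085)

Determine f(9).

First differences: -1, -9, -47, -139, -309, -581. Second differences: -8, -38, -92, -170, -272. Third differences: -30, -54, -78, -102. Fourth differences: -24, -24, -24.
Level-4 differences are constant, so f has degree 4.
Fitting a degree-4 polynomial gives f(m) = -m^4 + m³ - m + 1.
Then f(9) = -5840.

-5840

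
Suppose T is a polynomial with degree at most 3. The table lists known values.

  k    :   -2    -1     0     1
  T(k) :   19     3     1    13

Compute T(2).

First differences: -16, -2, 12. Second differences: 14, 14.
Level-2 differences are constant, so T has degree 2.
Fitting a degree-2 polynomial gives T(k) = 7k² + 5k + 1.
Then T(2) = 39.

39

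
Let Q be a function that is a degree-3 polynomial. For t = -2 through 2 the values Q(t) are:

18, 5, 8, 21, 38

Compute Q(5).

53

First differences: -13, 3, 13, 17. Second differences: 16, 10, 4. Third differences: -6, -6.
Level-3 differences are constant, so Q has degree 3.
Fitting a degree-3 polynomial gives Q(t) = -t³ + 5t² + 9t + 8.
Then Q(5) = 53.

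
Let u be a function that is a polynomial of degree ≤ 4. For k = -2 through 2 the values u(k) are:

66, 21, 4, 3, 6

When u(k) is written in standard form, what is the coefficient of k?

-7

Write u(k) = ak^4 + bk³ + ck² + dk + e; the 5 given values yield a linear system in the 5 coefficients.
Solving, the leading coefficient vanishes, and u(k) = -2k³ + 8k² - 7k + 4.
The coefficient of k is -7.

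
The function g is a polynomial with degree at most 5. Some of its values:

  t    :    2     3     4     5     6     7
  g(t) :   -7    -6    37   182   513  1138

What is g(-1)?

Write g(t) = at^5 + bt^4 + ct³ + dt² + et + p; the 6 given values yield a linear system in the 6 coefficients.
Solving, the leading coefficient vanishes, and g(t) = t^4 - 4t³ + 2t² + 2t - 3.
Then g(-1) = 2.

2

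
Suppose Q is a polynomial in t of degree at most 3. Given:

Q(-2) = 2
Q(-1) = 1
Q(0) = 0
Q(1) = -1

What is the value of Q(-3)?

3

First differences: -1, -1, -1.
Level-1 differences are constant, so Q has degree 1.
Fitting a degree-1 polynomial gives Q(t) = -t.
Then Q(-3) = 3.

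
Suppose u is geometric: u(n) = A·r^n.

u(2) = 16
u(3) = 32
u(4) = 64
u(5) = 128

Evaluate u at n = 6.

Consecutive ratio: 32/16 = 2, and 64/32 = 2, so r = 2.
Then A·2^2 = 16 gives A = 4, and u(n) = 4·2^n.
u(6) = 4·2^6 = 256.

256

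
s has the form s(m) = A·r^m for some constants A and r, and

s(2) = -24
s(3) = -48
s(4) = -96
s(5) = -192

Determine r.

2

Consecutive ratio: -48/(-24) = 2, and -96/(-48) = 2, so r = 2.
Then A·2^2 = -24 gives A = -6, and s(m) = -6·2^m.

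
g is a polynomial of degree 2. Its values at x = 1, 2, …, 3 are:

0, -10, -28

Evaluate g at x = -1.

Write g(x) = ax² + bx + c; the 3 given values yield a linear system in the 3 coefficients.
Solving, g(x) = -4x² + 2x + 2.
Then g(-1) = -4.

-4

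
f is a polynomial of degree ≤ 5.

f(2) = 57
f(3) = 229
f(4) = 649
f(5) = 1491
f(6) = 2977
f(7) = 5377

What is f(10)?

First differences: 172, 420, 842, 1486, 2400. Second differences: 248, 422, 644, 914. Third differences: 174, 222, 270. Fourth differences: 48, 48.
Level-4 differences are constant, so f has degree 4.
Fitting a degree-4 polynomial gives f(n) = 2n^4 + n³ + 5n² - 2n + 1.
Then f(10) = 21481.

21481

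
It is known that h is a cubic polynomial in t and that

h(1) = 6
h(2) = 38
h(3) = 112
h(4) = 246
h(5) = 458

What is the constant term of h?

-2

First differences: 32, 74, 134, 212. Second differences: 42, 60, 78. Third differences: 18, 18.
Level-3 differences are constant, so h has degree 3.
Fitting a degree-3 polynomial gives h(t) = 3t³ + 3t² + 2t - 2.
The constant term is h(0) = -2.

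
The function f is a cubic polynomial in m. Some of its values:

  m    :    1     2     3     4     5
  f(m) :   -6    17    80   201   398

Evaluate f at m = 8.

1625

Write f(m) = am³ + bm² + cm + d; the 5 given values yield a linear system in the 4 coefficients.
Solving, f(m) = 3m³ + 2m² - 4m - 7.
Then f(8) = 1625.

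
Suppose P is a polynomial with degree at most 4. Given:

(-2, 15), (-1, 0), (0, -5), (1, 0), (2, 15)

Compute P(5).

120

Write P(m) = am^4 + bm³ + cm² + dm + e; the 5 given values yield a linear system in the 5 coefficients.
Solving, the top 2 coefficients vanish, and P(m) = 5m² - 5.
Then P(5) = 120.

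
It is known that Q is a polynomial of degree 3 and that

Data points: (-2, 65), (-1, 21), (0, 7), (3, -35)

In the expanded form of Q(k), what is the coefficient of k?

-5

Write Q(k) = ak³ + bk² + ck + d; the 4 given values yield a linear system in the 4 coefficients.
Solving, Q(k) = -3k³ + 6k² - 5k + 7.
The coefficient of k is -5.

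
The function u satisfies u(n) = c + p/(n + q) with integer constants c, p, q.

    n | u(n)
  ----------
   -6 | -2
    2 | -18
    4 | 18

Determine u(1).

(u(n) − c)(n + q) = p for each data point; the three points give a linear system in c and q, then p follows.
Solving: c = 0, q = -3, p = 18, so u(n) = 18/(n − 3).
Then u(1) = 0 + 18/(-2) = -9.

-9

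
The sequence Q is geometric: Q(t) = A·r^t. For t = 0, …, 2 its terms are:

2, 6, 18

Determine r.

3

Consecutive ratio: 6/2 = 3, and 18/6 = 3, so r = 3.
Then A·3^0 = 2 gives A = 2, and Q(t) = 2·3^t.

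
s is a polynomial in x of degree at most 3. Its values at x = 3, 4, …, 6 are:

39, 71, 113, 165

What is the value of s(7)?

227

First differences: 32, 42, 52. Second differences: 10, 10.
Level-2 differences are constant, so s has degree 2.
Extending the table by one column gives the next first difference 62, so s(7) = 165 + 62 = 227.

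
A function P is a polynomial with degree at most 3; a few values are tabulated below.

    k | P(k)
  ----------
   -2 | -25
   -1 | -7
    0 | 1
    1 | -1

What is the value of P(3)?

Write P(k) = ak³ + bk² + ck + d; the 4 given values yield a linear system in the 4 coefficients.
Solving, the leading coefficient vanishes, and P(k) = -5k² + 3k + 1.
Then P(3) = -35.

-35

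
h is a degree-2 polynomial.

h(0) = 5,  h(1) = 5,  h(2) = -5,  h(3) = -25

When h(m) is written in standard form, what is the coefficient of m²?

-5

First differences: 0, -10, -20. Second differences: -10, -10.
Level-2 differences are constant, so h has degree 2.
Fitting a degree-2 polynomial gives h(m) = -5m² + 5m + 5.
The coefficient of m² is -5.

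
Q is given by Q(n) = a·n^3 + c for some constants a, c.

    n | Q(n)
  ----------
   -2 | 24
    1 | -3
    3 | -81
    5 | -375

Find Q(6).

-648

From Q(-2) = 24 and Q(1) = -3: -8a + c = 24 and 1a + c = -3.
Subtracting: 9a = -27, so a = -3; then c = 24 − (-3)·(-8) = 0.
So Q(n) = -3n³ + 0, and Q(6) = -648.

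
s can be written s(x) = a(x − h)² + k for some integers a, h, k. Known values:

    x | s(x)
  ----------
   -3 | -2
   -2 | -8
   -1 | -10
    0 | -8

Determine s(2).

First differences -6, -2, 2; second difference 4 = 2a, so a = 2.
Expanding, the x-coefficient is −2ah = -4h; matching it to the data gives h = -1, and then k = -10.
So s(x) = 2(x + 1)² − 10.
s(2) = 2·3² − 10 = 8.

8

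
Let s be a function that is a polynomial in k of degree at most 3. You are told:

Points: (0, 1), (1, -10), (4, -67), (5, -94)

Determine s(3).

-44

Write s(k) = ak³ + bk² + ck + d; the 4 given values yield a linear system in the 4 coefficients.
Solving, the leading coefficient vanishes, and s(k) = -2k² - 9k + 1.
Then s(3) = -44.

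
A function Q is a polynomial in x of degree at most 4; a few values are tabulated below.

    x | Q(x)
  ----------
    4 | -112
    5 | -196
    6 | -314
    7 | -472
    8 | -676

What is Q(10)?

-1246

First differences: -84, -118, -158, -204. Second differences: -34, -40, -46. Third differences: -6, -6.
Level-3 differences are constant, so Q has degree 3.
Fitting a degree-3 polynomial gives Q(x) = -x³ - 2x² - 5x + 4.
Then Q(10) = -1246.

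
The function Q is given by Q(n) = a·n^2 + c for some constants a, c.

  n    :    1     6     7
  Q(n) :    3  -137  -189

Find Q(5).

-93

From Q(1) = 3 and Q(6) = -137: 1a + c = 3 and 36a + c = -137.
Subtracting: 35a = -140, so a = -4; then c = 3 − (-4)·1 = 7.
So Q(n) = -4n² + 7, and Q(5) = -93.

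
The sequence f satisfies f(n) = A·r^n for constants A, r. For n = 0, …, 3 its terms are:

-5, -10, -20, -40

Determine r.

Consecutive ratio: -10/(-5) = 2, and -20/(-10) = 2, so r = 2.
Then A·2^0 = -5 gives A = -5, and f(n) = -5·2^n.

2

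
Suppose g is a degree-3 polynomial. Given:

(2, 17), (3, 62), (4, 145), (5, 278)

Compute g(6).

Write g(n) = an³ + bn² + cn + d; the 4 given values yield a linear system in the 4 coefficients.
Solving, g(n) = 2n³ + n² + 2n - 7.
Then g(6) = 473.

473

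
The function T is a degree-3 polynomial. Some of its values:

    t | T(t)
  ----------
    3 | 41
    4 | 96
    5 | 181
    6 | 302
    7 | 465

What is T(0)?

First differences: 55, 85, 121, 163. Second differences: 30, 36, 42. Third differences: 6, 6.
Level-3 differences are constant, so T has degree 3.
Fitting a degree-3 polynomial gives T(t) = t³ + 3t² - 3t - 4.
The constant term is T(0) = -4.

-4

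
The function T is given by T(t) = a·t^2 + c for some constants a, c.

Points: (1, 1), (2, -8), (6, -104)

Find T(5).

From T(1) = 1 and T(2) = -8: 1a + c = 1 and 4a + c = -8.
Subtracting: 3a = -9, so a = -3; then c = 1 − (-3)·1 = 4.
So T(t) = -3t² + 4, and T(5) = -71.

-71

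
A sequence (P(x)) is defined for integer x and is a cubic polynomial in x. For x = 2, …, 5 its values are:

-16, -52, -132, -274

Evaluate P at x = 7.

Write P(x) = ax³ + bx² + cx + d; the 4 given values yield a linear system in the 4 coefficients.
Solving, P(x) = -3x³ + 5x² - 4x - 4.
Then P(7) = -816.

-816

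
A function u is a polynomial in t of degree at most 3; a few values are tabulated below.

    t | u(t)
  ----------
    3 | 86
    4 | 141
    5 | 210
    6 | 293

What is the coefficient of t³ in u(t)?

0

First differences: 55, 69, 83. Second differences: 14, 14.
Level-2 differences are constant, so u has degree 2.
Fitting a degree-2 polynomial gives u(t) = 7t² + 6t + 5.
The coefficient of t³ is 0.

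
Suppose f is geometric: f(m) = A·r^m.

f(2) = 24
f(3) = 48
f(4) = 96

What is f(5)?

192

Consecutive ratio: 48/24 = 2, and 96/48 = 2, so r = 2.
Then A·2^2 = 24 gives A = 6, and f(m) = 6·2^m.
f(5) = 6·2^5 = 192.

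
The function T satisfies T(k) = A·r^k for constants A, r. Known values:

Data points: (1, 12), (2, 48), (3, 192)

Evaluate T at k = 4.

Consecutive ratio: 48/12 = 4, and 192/48 = 4, so r = 4.
Then A·4^1 = 12 gives A = 3, and T(k) = 3·4^k.
T(4) = 3·4^4 = 768.

768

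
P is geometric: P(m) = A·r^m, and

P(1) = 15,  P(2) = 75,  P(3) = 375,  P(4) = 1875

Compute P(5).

Consecutive ratio: 75/15 = 5, and 375/75 = 5, so r = 5.
Then A·5^1 = 15 gives A = 3, and P(m) = 3·5^m.
P(5) = 3·5^5 = 9375.

9375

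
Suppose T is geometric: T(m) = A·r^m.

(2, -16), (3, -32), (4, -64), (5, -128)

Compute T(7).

Consecutive ratio: -32/(-16) = 2, and -64/(-32) = 2, so r = 2.
Then A·2^2 = -16 gives A = -4, and T(m) = -4·2^m.
T(7) = -4·2^7 = -512.

-512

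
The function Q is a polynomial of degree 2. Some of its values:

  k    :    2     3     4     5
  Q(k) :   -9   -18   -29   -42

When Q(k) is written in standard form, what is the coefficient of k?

Write Q(k) = ak² + bk + c; the 4 given values yield a linear system in the 3 coefficients.
Solving, Q(k) = -k² - 4k + 3.
The coefficient of k is -4.

-4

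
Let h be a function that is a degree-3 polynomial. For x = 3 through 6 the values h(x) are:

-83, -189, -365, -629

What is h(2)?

-29

Write h(x) = ax³ + bx² + cx + d; the 4 given values yield a linear system in the 4 coefficients.
Solving, h(x) = -3x³ + x² - 2x - 5.
Then h(2) = -29.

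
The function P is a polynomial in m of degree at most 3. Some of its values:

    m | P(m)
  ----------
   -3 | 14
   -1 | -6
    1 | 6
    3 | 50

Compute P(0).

-4

Write P(m) = am³ + bm² + cm + d; the 4 given values yield a linear system in the 4 coefficients.
Solving, the leading coefficient vanishes, and P(m) = 4m² + 6m - 4.
Then P(0) = -4.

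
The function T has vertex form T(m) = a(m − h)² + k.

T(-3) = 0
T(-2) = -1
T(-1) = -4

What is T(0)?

-9

First differences -1, -3; second difference -2 = 2a, so a = -1.
Expanding, the m-coefficient is −2ah = 2h; matching it to the data gives h = -3, and then k = 0.
So T(m) = -1(m + 3)² + 0.
T(0) = -1·3² + 0 = -9.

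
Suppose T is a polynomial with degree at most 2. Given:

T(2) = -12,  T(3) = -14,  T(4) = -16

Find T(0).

Write T(k) = ak² + bk + c; the 3 given values yield a linear system in the 3 coefficients.
Solving, the leading coefficient vanishes, and T(k) = -2k - 8.
Then T(0) = -8.

-8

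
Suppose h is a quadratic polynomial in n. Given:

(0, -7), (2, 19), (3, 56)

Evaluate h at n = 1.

Write h(n) = an² + bn + c; the 3 given values yield a linear system in the 3 coefficients.
Solving, h(n) = 8n² - 3n - 7.
Then h(1) = -2.

-2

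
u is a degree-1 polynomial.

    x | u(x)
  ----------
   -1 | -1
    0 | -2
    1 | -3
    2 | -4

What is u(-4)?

Write u(x) = ax + b; the 4 given values yield a linear system in the 2 coefficients.
Solving, u(x) = -x - 2.
Then u(-4) = 2.

2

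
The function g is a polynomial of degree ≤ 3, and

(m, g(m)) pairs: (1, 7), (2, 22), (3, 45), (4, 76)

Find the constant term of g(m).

Write g(m) = am³ + bm² + cm + d; the 4 given values yield a linear system in the 4 coefficients.
Solving, the leading coefficient vanishes, and g(m) = 4m² + 3m.
The constant term is g(0) = 0.

0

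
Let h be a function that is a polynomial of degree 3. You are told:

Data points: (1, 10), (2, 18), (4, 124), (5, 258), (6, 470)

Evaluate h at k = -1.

-6

Write h(k) = ak³ + bk² + ck + d; the 5 given values yield a linear system in the 4 coefficients.
Solving, h(k) = 3k³ - 6k² + 5k + 8.
Then h(-1) = -6.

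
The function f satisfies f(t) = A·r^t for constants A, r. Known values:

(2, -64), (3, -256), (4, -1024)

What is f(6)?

Consecutive ratio: -256/(-64) = 4, and -1024/(-256) = 4, so r = 4.
Then A·4^2 = -64 gives A = -4, and f(t) = -4·4^t.
f(6) = -4·4^6 = -16384.

-16384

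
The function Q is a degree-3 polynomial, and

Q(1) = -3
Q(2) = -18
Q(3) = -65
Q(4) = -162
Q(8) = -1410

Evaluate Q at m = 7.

Write Q(m) = am³ + bm² + cm + d; the 5 given values yield a linear system in the 4 coefficients.
Solving, Q(m) = -3m³ + 2m² - 2.
Then Q(7) = -933.

-933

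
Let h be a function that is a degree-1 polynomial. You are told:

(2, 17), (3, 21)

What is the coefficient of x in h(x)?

4

Write h(x) = ax + b; the 2 given values yield a linear system in the 2 coefficients.
Solving, h(x) = 4x + 9.
The coefficient of x is 4.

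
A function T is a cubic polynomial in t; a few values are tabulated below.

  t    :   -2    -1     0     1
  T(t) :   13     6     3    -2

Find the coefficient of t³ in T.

Write T(t) = at³ + bt² + ct + d; the 4 given values yield a linear system in the 4 coefficients.
Solving, T(t) = -t³ - t² - 3t + 3.
The coefficient of t³ is -1.

-1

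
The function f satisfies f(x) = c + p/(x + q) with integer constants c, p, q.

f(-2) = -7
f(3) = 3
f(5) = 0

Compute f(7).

-1

(f(x) − c)(x + q) = p for each data point; the three points give a linear system in c and q, then p follows.
Solving: c = -3, q = -1, p = 12, so f(x) = -3 + 12/(x − 1).
Then f(7) = -3 + 12/6 = -1.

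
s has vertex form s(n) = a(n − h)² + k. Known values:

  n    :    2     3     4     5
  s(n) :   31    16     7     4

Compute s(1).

52

First differences -15, -9, -3; second difference 6 = 2a, so a = 3.
Expanding, the n-coefficient is −2ah = -6h; matching it to the data gives h = 5, and then k = 4.
So s(n) = 3(n − 5)² + 4.
s(1) = 3·(-4)² + 4 = 52.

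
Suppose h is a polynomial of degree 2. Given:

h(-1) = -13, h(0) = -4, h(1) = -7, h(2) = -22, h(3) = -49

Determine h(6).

First differences: 9, -3, -15, -27. Second differences: -12, -12, -12.
Level-2 differences are constant, so h has degree 2.
Fitting a degree-2 polynomial gives h(k) = -6k² + 3k - 4.
Then h(6) = -202.

-202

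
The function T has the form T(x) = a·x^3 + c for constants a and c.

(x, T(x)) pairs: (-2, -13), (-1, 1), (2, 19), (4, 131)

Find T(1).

From T(-2) = -13 and T(-1) = 1: -8a + c = -13 and -1a + c = 1.
Subtracting: 7a = 14, so a = 2; then c = -13 − 2·(-8) = 3.
So T(x) = 2x³ + 3, and T(1) = 5.

5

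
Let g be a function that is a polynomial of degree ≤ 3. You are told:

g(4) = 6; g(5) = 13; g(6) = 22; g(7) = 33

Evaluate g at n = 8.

First differences: 7, 9, 11. Second differences: 2, 2.
Level-2 differences are constant, so g has degree 2.
Fitting a degree-2 polynomial gives g(n) = n² - 2n - 2.
Then g(8) = 46.

46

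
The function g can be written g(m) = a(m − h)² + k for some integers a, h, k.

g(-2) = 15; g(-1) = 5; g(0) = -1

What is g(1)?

-3

First differences -10, -6; second difference 4 = 2a, so a = 2.
Expanding, the m-coefficient is −2ah = -4h; matching it to the data gives h = 1, and then k = -3.
So g(m) = 2(m − 1)² − 3.
g(1) = 2·0² − 3 = -3.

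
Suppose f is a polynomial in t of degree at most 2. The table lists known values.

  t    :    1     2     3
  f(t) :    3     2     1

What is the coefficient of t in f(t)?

-1

First differences: -1, -1.
Level-1 differences are constant, so f has degree 1.
Fitting a degree-1 polynomial gives f(t) = -t + 4.
The coefficient of t is -1.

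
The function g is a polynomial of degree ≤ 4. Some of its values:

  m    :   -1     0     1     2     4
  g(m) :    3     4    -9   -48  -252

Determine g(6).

-704

Write g(m) = am^4 + bm³ + cm² + dm + e; the 5 given values yield a linear system in the 5 coefficients.
Solving, the leading coefficient vanishes, and g(m) = -2m³ - 7m² - 4m + 4.
Then g(6) = -704.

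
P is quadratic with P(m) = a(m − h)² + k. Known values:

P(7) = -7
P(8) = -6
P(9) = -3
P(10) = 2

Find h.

First differences 1, 3, 5; second difference 2 = 2a, so a = 1.
Expanding, the m-coefficient is −2ah = -2h; matching it to the data gives h = 7, and then k = -7.
So P(m) = 1(m − 7)² − 7.
Hence h = 7.

7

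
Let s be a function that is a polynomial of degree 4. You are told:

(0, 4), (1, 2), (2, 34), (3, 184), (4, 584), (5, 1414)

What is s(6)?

2902

First differences: -2, 32, 150, 400, 830. Second differences: 34, 118, 250, 430. Third differences: 84, 132, 180. Fourth differences: 48, 48.
Level-4 differences are constant, so s has degree 4.
Extending the table by one column gives the next first difference 1488, so s(6) = 1414 + 1488 = 2902.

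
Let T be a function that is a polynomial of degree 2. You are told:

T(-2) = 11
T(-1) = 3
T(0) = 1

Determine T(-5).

71

Write T(x) = ax² + bx + c; the 3 given values yield a linear system in the 3 coefficients.
Solving, T(x) = 3x² + x + 1.
Then T(-5) = 71.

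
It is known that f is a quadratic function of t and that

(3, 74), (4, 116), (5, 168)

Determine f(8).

Write f(t) = at² + bt + c; the 3 given values yield a linear system in the 3 coefficients.
Solving, f(t) = 5t² + 7t + 8.
Then f(8) = 384.

384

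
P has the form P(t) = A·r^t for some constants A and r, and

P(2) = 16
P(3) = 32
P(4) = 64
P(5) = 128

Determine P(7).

512

Consecutive ratio: 32/16 = 2, and 64/32 = 2, so r = 2.
Then A·2^2 = 16 gives A = 4, and P(t) = 4·2^t.
P(7) = 4·2^7 = 512.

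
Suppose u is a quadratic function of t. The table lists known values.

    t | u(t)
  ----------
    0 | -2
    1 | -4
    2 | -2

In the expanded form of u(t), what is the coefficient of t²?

Write u(t) = at² + bt + c; the 3 given values yield a linear system in the 3 coefficients.
Solving, u(t) = 2t² - 4t - 2.
The coefficient of t² is 2.

2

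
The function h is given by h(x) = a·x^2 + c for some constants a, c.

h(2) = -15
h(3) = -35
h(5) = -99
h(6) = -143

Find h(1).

From h(2) = -15 and h(3) = -35: 4a + c = -15 and 9a + c = -35.
Subtracting: 5a = -20, so a = -4; then c = -15 − (-4)·4 = 1.
So h(x) = -4x² + 1, and h(1) = -3.

-3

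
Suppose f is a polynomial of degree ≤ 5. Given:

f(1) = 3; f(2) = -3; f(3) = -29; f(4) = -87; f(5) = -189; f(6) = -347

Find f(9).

Write f(x) = ax^5 + bx^4 + cx³ + dx² + ex + p; the 6 given values yield a linear system in the 6 coefficients.
Solving, the top 2 coefficients vanish, and f(x) = -2x³ + 2x² + 2x + 1.
Then f(9) = -1277.

-1277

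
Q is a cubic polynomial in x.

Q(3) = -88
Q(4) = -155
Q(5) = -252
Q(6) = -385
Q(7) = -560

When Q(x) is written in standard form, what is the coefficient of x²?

-3

First differences: -67, -97, -133, -175. Second differences: -30, -36, -42. Third differences: -6, -6.
Level-3 differences are constant, so Q has degree 3.
Fitting a degree-3 polynomial gives Q(x) = -x³ - 3x² - 9x - 7.
The coefficient of x² is -3.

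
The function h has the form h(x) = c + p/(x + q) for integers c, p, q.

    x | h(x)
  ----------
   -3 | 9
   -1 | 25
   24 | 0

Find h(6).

-3

(h(x) − c)(x + q) = p for each data point; the three points give a linear system in c and q, then p follows.
Solving: c = 1, q = 0, p = -24, so h(x) = 1 − 24/(x + 0).
Then h(6) = 1 − 24/6 = -3.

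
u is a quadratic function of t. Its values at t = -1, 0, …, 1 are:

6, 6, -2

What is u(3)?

-42

Write u(t) = at² + bt + c; the 3 given values yield a linear system in the 3 coefficients.
Solving, u(t) = -4t² - 4t + 6.
Then u(3) = -42.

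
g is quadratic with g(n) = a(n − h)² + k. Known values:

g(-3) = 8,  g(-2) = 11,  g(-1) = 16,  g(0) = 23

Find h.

-4

First differences 3, 5, 7; second difference 2 = 2a, so a = 1.
Expanding, the n-coefficient is −2ah = -2h; matching it to the data gives h = -4, and then k = 7.
So g(n) = 1(n + 4)² + 7.
Hence h = -4.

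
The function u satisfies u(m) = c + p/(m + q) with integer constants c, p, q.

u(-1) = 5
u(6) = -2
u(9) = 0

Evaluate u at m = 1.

8

(u(m) − c)(m + q) = p for each data point; the three points give a linear system in c and q, then p follows.
Solving: c = 2, q = -3, p = -12, so u(m) = 2 − 12/(m − 3).
Then u(1) = 2 − 12/(-2) = 8.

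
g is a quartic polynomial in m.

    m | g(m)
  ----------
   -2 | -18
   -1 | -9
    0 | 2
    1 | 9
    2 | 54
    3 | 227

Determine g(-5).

747

First differences: 9, 11, 7, 45, 173. Second differences: 2, -4, 38, 128. Third differences: -6, 42, 90. Fourth differences: 48, 48.
Level-4 differences are constant, so g has degree 4.
Fitting a degree-4 polynomial gives g(m) = 2m^4 + 3m³ - 4m² + 6m + 2.
Then g(-5) = 747.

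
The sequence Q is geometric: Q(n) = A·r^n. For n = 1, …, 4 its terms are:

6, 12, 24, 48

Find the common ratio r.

2

Consecutive ratio: 12/6 = 2, and 24/12 = 2, so r = 2.
Then A·2^1 = 6 gives A = 3, and Q(n) = 3·2^n.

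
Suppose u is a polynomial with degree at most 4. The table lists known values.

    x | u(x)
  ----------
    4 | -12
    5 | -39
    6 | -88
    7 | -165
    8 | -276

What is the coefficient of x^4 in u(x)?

0

First differences: -27, -49, -77, -111. Second differences: -22, -28, -34. Third differences: -6, -6.
Level-3 differences are constant, so u has degree 3.
Fitting a degree-3 polynomial gives u(x) = -x³ + 4x² - 2x - 4.
The coefficient of x^4 is 0.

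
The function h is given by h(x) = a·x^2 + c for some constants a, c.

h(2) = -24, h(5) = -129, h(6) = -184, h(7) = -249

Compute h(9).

From h(2) = -24 and h(5) = -129: 4a + c = -24 and 25a + c = -129.
Subtracting: 21a = -105, so a = -5; then c = -24 − (-5)·4 = -4.
So h(x) = -5x² − 4, and h(9) = -409.

-409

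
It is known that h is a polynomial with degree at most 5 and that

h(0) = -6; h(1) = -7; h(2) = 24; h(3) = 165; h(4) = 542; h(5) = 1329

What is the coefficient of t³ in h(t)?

First differences: -1, 31, 141, 377, 787. Second differences: 32, 110, 236, 410. Third differences: 78, 126, 174. Fourth differences: 48, 48.
Level-4 differences are constant, so h has degree 4.
Fitting a degree-4 polynomial gives h(t) = 2t^4 + t³ - t² - 3t - 6.
The coefficient of t³ is 1.

1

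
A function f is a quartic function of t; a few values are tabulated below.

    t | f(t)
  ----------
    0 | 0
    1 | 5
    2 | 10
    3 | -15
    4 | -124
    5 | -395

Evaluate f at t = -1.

1

First differences: 5, 5, -25, -109, -271. Second differences: 0, -30, -84, -162. Third differences: -30, -54, -78. Fourth differences: -24, -24.
Level-4 differences are constant, so f has degree 4.
Fitting a degree-4 polynomial gives f(t) = -t^4 + t³ + 4t² + t.
Then f(-1) = 1.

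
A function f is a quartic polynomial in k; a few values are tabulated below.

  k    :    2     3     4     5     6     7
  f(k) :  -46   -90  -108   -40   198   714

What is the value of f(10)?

5370

First differences: -44, -18, 68, 238, 516. Second differences: 26, 86, 170, 278. Third differences: 60, 84, 108. Fourth differences: 24, 24.
Level-4 differences are constant, so f has degree 4.
Fitting a degree-4 polynomial gives f(k) = k^4 - 4k³ - 6k² - 3k.
Then f(10) = 5370.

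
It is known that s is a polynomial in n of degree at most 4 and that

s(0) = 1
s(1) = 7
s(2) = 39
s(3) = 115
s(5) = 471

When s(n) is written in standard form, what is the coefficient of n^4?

0

Write s(n) = an^4 + bn³ + cn² + dn + e; the 5 given values yield a linear system in the 5 coefficients.
Solving, the leading coefficient vanishes, and s(n) = 3n³ + 4n² - n + 1.
The coefficient of n^4 is 0.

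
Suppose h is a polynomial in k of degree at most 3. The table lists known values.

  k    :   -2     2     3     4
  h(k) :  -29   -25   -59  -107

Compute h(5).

Write h(k) = ak³ + bk² + ck + d; the 4 given values yield a linear system in the 4 coefficients.
Solving, the leading coefficient vanishes, and h(k) = -7k² + k + 1.
Then h(5) = -169.

-169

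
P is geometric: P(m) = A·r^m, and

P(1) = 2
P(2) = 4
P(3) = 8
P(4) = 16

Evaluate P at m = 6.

Consecutive ratio: 4/2 = 2, and 8/4 = 2, so r = 2.
Then A·2^1 = 2 gives A = 1, and P(m) = 1·2^m.
P(6) = 1·2^6 = 64.

64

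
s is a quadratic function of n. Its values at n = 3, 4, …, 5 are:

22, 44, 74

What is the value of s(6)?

112

Write s(n) = an² + bn + c; the 3 given values yield a linear system in the 3 coefficients.
Solving, s(n) = 4n² - 6n + 4.
Then s(6) = 112.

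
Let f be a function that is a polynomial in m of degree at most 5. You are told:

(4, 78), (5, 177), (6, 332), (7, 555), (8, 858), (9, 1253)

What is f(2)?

First differences: 99, 155, 223, 303, 395. Second differences: 56, 68, 80, 92. Third differences: 12, 12, 12.
Level-3 differences are constant, so f has degree 3.
Fitting a degree-3 polynomial gives f(m) = 2m³ - 2m² - 5m + 2.
Then f(2) = 0.

0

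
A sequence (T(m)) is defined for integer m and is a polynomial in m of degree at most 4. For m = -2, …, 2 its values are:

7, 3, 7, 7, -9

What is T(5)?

First differences: -4, 4, 0, -16. Second differences: 8, -4, -16. Third differences: -12, -12.
Level-3 differences are constant, so T has degree 3.
Fitting a degree-3 polynomial gives T(m) = -2m³ - 2m² + 4m + 7.
Then T(5) = -273.

-273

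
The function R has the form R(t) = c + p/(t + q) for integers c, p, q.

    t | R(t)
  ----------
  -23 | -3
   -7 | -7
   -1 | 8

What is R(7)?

(R(t) − c)(t + q) = p for each data point; the three points give a linear system in c and q, then p follows.
Solving: c = -2, q = 3, p = 20, so R(t) = -2 + 20/(t + 3).
Then R(7) = -2 + 20/10 = 0.

0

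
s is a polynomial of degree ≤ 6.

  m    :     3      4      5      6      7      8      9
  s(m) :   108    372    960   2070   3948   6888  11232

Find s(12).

36828

First differences: 264, 588, 1110, 1878, 2940, 4344. Second differences: 324, 522, 768, 1062, 1404. Third differences: 198, 246, 294, 342. Fourth differences: 48, 48, 48.
Level-4 differences are constant, so s has degree 4.
Fitting a degree-4 polynomial gives s(m) = 2m^4 - 3m³ + 4m² - 3m.
Then s(12) = 36828.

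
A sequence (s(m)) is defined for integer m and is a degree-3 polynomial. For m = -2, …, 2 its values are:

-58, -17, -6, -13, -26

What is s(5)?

First differences: 41, 11, -7, -13. Second differences: -30, -18, -6. Third differences: 12, 12.
Level-3 differences are constant, so s has degree 3.
Fitting a degree-3 polynomial gives s(m) = 2m³ - 9m² - 6.
Then s(5) = 19.

19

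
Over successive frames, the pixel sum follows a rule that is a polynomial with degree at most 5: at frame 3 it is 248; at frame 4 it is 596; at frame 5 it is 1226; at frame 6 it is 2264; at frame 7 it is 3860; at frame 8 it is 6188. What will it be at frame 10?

13856

Write the value at t as g(t).
First differences: 348, 630, 1038, 1596, 2328. Second differences: 282, 408, 558, 732. Third differences: 126, 150, 174. Fourth differences: 24, 24.
Level-4 differences are constant, so g has degree 4.
Fitting a degree-4 polynomial gives g(t) = t^4 + 3t³ + 8t² + 6t - 4.
Then g(10) = 13856.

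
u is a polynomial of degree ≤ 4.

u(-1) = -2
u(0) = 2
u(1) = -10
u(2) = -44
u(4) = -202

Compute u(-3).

-34

Write u(m) = am^4 + bm³ + cm² + dm + e; the 5 given values yield a linear system in the 5 coefficients.
Solving, the leading coefficient vanishes, and u(m) = -m³ - 8m² - 3m + 2.
Then u(-3) = -34.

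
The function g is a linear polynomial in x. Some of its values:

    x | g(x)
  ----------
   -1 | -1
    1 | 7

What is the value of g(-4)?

Write g(x) = ax + b; the 2 given values yield a linear system in the 2 coefficients.
Solving, g(x) = 4x + 3.
Then g(-4) = -13.

-13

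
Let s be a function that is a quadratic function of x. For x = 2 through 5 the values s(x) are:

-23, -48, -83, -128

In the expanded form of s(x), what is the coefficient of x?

0

First differences: -25, -35, -45. Second differences: -10, -10.
Level-2 differences are constant, so s has degree 2.
Fitting a degree-2 polynomial gives s(x) = -5x² - 3.
The coefficient of x is 0.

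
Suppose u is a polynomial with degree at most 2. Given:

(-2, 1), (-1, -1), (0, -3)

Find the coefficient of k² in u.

0

Write u(k) = ak² + bk + c; the 3 given values yield a linear system in the 3 coefficients.
Solving, the leading coefficient vanishes, and u(k) = -2k - 3.
The coefficient of k² is 0.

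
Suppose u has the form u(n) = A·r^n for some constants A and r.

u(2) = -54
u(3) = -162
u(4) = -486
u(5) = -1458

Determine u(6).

-4374

Consecutive ratio: -162/(-54) = 3, and -486/(-162) = 3, so r = 3.
Then A·3^2 = -54 gives A = -6, and u(n) = -6·3^n.
u(6) = -6·3^6 = -4374.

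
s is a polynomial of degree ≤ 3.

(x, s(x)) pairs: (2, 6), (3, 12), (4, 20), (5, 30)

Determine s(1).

2

First differences: 6, 8, 10. Second differences: 2, 2.
Level-2 differences are constant, so s has degree 2.
Fitting a degree-2 polynomial gives s(x) = x² + x.
Then s(1) = 2.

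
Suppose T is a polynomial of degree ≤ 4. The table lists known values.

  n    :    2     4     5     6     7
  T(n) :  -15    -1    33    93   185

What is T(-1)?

9

Write T(n) = an^4 + bn³ + cn² + dn + e; the 5 given values yield a linear system in the 5 coefficients.
Solving, the leading coefficient vanishes, and T(n) = n³ - 2n² - 9n + 3.
Then T(-1) = 9.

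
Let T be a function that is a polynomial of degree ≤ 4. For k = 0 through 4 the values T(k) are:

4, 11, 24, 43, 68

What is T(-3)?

Write T(k) = ak^4 + bk³ + ck² + dk + e; the 5 given values yield a linear system in the 5 coefficients.
Solving, the top 2 coefficients vanish, and T(k) = 3k² + 4k + 4.
Then T(-3) = 19.

19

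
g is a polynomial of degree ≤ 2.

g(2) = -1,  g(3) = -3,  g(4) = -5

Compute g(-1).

5

Write g(m) = am² + bm + c; the 3 given values yield a linear system in the 3 coefficients.
Solving, the leading coefficient vanishes, and g(m) = -2m + 3.
Then g(-1) = 5.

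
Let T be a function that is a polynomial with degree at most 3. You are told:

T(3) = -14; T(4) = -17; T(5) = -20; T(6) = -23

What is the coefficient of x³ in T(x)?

Write T(x) = ax³ + bx² + cx + d; the 4 given values yield a linear system in the 4 coefficients.
Solving, the top 2 coefficients vanish, and T(x) = -3x - 5.
The coefficient of x³ is 0.

0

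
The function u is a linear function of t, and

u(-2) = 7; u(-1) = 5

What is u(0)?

Write u(t) = at + b; the 2 given values yield a linear system in the 2 coefficients.
Solving, u(t) = -2t + 3.
The constant term is u(0) = 3.

3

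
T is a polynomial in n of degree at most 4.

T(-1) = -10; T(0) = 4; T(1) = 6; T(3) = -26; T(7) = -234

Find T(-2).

Write T(n) = an^4 + bn³ + cn² + dn + e; the 5 given values yield a linear system in the 5 coefficients.
Solving, the top 2 coefficients vanish, and T(n) = -6n² + 8n + 4.
Then T(-2) = -36.

-36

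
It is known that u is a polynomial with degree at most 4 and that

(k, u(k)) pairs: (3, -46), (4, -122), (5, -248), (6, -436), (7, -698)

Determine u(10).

First differences: -76, -126, -188, -262. Second differences: -50, -62, -74. Third differences: -12, -12.
Level-3 differences are constant, so u has degree 3.
Fitting a degree-3 polynomial gives u(k) = -2k³ - k² + 5k + 2.
Then u(10) = -2048.

-2048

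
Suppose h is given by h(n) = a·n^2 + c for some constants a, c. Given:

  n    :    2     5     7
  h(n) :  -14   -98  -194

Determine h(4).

-62

From h(2) = -14 and h(5) = -98: 4a + c = -14 and 25a + c = -98.
Subtracting: 21a = -84, so a = -4; then c = -14 − (-4)·4 = 2.
So h(n) = -4n² + 2, and h(4) = -62.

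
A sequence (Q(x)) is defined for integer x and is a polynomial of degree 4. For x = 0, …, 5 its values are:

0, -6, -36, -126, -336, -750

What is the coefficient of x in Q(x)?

0

First differences: -6, -30, -90, -210, -414. Second differences: -24, -60, -120, -204. Third differences: -36, -60, -84. Fourth differences: -24, -24.
Level-4 differences are constant, so Q has degree 4.
Fitting a degree-4 polynomial gives Q(x) = -x^4 - 5x².
The coefficient of x is 0.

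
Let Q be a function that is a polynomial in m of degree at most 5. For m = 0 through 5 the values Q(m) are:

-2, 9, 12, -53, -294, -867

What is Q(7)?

-3873

Write Q(m) = am^5 + bm^4 + cm³ + dm² + em + p; the 6 given values yield a linear system in the 6 coefficients.
Solving, the leading coefficient vanishes, and Q(m) = -2m^4 + 2m³ + 4m² + 7m - 2.
Then Q(7) = -3873.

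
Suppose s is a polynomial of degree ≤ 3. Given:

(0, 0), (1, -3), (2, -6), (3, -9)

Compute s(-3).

9

First differences: -3, -3, -3.
Level-1 differences are constant, so s has degree 1.
Fitting a degree-1 polynomial gives s(m) = -3m.
Then s(-3) = 9.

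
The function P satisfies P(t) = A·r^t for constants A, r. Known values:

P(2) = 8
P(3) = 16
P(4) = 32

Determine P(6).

Consecutive ratio: 16/8 = 2, and 32/16 = 2, so r = 2.
Then A·2^2 = 8 gives A = 2, and P(t) = 2·2^t.
P(6) = 2·2^6 = 128.

128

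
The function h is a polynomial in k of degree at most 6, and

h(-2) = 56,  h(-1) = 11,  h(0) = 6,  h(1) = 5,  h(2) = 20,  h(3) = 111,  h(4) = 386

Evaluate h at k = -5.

1511

Write h(k) = ak^6 + bk^5 + ck^4 + dk³ + ek² + pk + q; the 7 given values yield a linear system in the 7 coefficients.
Solving, the top 2 coefficients vanish, and h(k) = 2k^4 - 2k³ - k + 6.
Then h(-5) = 1511.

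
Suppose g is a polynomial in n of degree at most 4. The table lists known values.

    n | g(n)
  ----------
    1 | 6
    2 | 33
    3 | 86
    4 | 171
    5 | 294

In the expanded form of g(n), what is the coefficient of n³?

1

First differences: 27, 53, 85, 123. Second differences: 26, 32, 38. Third differences: 6, 6.
Level-3 differences are constant, so g has degree 3.
Fitting a degree-3 polynomial gives g(n) = n³ + 7n² - n - 1.
The coefficient of n³ is 1.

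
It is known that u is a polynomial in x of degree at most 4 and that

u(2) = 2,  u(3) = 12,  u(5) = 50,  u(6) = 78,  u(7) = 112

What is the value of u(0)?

0

Write u(x) = ax^4 + bx³ + cx² + dx + e; the 5 given values yield a linear system in the 5 coefficients.
Solving, the top 2 coefficients vanish, and u(x) = 3x² - 5x.
Then u(0) = 0.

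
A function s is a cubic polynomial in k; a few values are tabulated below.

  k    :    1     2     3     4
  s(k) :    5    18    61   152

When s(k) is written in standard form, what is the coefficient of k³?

3

Write s(k) = ak³ + bk² + ck + d; the 4 given values yield a linear system in the 4 coefficients.
Solving, s(k) = 3k³ - 3k² + k + 4.
The coefficient of k³ is 3.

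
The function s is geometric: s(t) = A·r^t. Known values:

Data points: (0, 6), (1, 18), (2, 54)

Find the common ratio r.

Consecutive ratio: 18/6 = 3, and 54/18 = 3, so r = 3.
Then A·3^0 = 6 gives A = 6, and s(t) = 6·3^t.

3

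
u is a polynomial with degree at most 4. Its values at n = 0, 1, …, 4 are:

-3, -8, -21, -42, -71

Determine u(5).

-108

Write u(n) = an^4 + bn³ + cn² + dn + e; the 5 given values yield a linear system in the 5 coefficients.
Solving, the top 2 coefficients vanish, and u(n) = -4n² - n - 3.
Then u(5) = -108.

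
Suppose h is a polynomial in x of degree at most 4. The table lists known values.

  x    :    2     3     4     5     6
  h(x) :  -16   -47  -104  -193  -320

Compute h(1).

-5

Write h(x) = ax^4 + bx³ + cx² + dx + e; the 5 given values yield a linear system in the 5 coefficients.
Solving, the leading coefficient vanishes, and h(x) = -x³ - 4x² + 8x - 8.
Then h(1) = -5.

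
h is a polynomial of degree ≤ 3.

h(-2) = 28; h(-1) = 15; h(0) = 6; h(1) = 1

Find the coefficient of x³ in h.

First differences: -13, -9, -5. Second differences: 4, 4.
Level-2 differences are constant, so h has degree 2.
Fitting a degree-2 polynomial gives h(x) = 2x² - 7x + 6.
The coefficient of x³ is 0.

0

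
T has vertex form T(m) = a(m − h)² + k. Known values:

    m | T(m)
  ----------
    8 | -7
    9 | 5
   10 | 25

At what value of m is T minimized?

First differences 12, 20; second difference 8 = 2a, so a = 4.
Expanding, the m-coefficient is −2ah = -8h; matching it to the data gives h = 7, and then k = -11.
So T(m) = 4(m − 7)² − 11.
Hence h = 7.

7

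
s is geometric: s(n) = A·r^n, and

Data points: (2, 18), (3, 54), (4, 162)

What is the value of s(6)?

1458

Consecutive ratio: 54/18 = 3, and 162/54 = 3, so r = 3.
Then A·3^2 = 18 gives A = 2, and s(n) = 2·3^n.
s(6) = 2·3^6 = 1458.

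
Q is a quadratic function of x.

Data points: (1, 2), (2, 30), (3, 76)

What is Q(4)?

Write Q(x) = ax² + bx + c; the 3 given values yield a linear system in the 3 coefficients.
Solving, Q(x) = 9x² + x - 8.
Then Q(4) = 140.

140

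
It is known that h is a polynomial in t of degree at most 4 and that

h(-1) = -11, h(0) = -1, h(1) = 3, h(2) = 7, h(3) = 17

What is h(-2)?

-33

First differences: 10, 4, 4, 10. Second differences: -6, 0, 6. Third differences: 6, 6.
Level-3 differences are constant, so h has degree 3.
Fitting a degree-3 polynomial gives h(t) = t³ - 3t² + 6t - 1.
Then h(-2) = -33.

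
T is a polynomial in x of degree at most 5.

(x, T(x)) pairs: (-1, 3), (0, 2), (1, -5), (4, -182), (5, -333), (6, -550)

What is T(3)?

Write T(x) = ax^5 + bx^4 + cx³ + dx² + ex + p; the 6 given values yield a linear system in the 6 coefficients.
Solving, the top 2 coefficients vanish, and T(x) = -2x³ - 3x² - 2x + 2.
Then T(3) = -85.

-85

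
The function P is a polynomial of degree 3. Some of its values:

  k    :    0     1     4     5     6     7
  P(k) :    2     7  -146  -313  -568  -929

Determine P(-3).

71

Write P(k) = ak³ + bk² + ck + d; the 6 given values yield a linear system in the 4 coefficients.
Solving, P(k) = -3k³ + k² + 7k + 2.
Then P(-3) = 71.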